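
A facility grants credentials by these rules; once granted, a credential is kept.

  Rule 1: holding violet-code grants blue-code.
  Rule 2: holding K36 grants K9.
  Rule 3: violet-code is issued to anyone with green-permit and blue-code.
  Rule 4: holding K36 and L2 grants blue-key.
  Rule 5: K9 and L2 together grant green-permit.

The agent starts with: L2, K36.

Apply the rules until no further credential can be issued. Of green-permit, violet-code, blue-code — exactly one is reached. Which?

green-permit

Holding K36 grants K9 (Rule 2).
Holding K9 and L2 grants green-permit (Rule 5).
blue-code would need violet-code (Rule 1), but violet-code is never granted. violet-code would need green-permit and blue-code (Rule 3), but blue-code is never granted.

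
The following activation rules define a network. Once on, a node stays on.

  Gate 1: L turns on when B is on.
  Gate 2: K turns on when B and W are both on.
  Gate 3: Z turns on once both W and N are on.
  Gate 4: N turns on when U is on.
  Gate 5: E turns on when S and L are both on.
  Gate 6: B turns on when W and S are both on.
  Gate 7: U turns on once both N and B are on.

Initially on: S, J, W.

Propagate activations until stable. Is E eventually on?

Yes

Gate 6: W and S on → B on.
Gate 1: B on → L on.
S and L are on, so E turns on (Gate 5).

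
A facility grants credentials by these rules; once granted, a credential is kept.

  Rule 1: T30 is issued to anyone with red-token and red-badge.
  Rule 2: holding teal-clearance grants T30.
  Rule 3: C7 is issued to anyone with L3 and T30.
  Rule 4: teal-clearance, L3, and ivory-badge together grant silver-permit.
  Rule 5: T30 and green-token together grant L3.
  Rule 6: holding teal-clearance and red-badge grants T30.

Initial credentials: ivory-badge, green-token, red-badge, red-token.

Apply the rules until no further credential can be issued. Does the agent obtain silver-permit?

silver-permit would need teal-clearance, L3, and ivory-badge (Rule 4), but teal-clearance is never granted.

No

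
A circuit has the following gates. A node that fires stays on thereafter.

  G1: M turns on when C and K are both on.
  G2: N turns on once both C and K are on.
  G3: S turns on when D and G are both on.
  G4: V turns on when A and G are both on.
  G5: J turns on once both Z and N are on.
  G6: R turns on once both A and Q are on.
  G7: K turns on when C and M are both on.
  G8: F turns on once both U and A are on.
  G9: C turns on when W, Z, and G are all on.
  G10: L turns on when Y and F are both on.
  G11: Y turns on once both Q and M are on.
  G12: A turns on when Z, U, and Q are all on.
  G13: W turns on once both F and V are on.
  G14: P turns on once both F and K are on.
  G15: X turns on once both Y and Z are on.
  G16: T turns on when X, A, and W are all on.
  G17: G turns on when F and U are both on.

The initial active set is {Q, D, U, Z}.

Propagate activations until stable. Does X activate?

X would need Y and Z (G15), but Y never turns on.

No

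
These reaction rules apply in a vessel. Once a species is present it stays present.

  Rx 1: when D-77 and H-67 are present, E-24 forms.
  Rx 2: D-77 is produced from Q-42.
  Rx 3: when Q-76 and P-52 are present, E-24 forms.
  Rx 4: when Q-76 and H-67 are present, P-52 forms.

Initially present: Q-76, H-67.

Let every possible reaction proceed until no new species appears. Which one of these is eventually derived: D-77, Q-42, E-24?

Q-76 and H-67 present → P-52 forms (Rx 4).
Q-76 and P-52 present → E-24 forms (Rx 3).
No rule produces Q-42, and it is not given. D-77 would need Q-42 (Rx 2), but Q-42 never forms.

E-24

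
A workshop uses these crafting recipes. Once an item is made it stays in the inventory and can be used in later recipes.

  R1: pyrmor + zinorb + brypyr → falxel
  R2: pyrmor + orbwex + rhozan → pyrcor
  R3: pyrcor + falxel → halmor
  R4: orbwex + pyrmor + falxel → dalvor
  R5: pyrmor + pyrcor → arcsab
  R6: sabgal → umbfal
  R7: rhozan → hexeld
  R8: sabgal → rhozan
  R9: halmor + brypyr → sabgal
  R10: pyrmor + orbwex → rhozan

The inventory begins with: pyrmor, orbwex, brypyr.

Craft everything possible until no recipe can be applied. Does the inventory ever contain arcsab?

pyrmor + orbwex → rhozan (R10).
Using R2, pyrmor, orbwex, and rhozan make pyrcor.
pyrmor + pyrcor → arcsab (R5).

Yes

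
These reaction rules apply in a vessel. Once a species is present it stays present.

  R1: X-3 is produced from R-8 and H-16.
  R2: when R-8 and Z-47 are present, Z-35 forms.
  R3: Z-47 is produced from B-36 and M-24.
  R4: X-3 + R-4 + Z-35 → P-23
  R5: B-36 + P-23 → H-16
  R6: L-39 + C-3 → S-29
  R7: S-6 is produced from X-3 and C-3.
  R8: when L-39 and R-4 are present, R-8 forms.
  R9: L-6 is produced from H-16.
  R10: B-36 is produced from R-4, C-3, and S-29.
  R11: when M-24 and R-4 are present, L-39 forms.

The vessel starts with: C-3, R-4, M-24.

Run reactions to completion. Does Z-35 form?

M-24 and R-4 present → L-39 forms (R11).
L-39 and C-3 present → S-29 forms (R6).
L-39 and R-4 present → R-8 forms (R8).
R-4, C-3, and S-29 present → B-36 forms (R10).
B-36 and M-24 present → Z-47 forms (R3).
R-8 and Z-47 present → Z-35 forms (R2).

Yes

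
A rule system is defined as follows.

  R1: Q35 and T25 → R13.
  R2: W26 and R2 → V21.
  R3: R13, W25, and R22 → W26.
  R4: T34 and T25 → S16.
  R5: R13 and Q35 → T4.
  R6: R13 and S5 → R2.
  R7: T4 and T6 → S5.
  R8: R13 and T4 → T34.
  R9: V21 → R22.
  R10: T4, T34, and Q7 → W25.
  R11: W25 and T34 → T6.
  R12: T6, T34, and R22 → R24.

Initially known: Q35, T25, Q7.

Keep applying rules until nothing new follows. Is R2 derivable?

Q35 and T25 hold, so R13 follows (R1).
R13 and Q35 hold, so T4 follows (R5).
R13 and T4 hold, so T34 follows (R8).
From T4, T34, and Q7, R10 gives W25.
From W25 and T34, R11 gives T6.
From T4 and T6, R7 gives S5.
R13 and S5 hold, so R2 follows (R6).

Yes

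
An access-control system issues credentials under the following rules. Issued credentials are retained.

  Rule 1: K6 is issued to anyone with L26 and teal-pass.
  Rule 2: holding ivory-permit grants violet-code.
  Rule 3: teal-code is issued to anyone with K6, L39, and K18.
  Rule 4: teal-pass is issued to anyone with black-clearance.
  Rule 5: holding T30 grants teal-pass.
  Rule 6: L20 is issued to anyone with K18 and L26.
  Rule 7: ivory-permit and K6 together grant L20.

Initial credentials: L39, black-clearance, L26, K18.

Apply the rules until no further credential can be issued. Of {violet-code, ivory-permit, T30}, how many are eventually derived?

violet-code would need ivory-permit (Rule 2), but ivory-permit is never granted.
No rule produces ivory-permit, and it is not given.
No rule produces T30, and it is not given.
None of the 3 are reached.

0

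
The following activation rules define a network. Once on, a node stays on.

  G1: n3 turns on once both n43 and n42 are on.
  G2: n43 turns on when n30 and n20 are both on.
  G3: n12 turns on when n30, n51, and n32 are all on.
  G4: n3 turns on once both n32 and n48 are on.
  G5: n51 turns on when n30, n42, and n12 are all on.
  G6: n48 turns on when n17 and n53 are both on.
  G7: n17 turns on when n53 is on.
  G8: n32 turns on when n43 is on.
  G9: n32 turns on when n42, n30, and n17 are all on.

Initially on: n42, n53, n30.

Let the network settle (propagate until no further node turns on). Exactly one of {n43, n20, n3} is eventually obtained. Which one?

n53 is on, so n17 turns on (G7).
G9: n42, n30, and n17 on → n32 on.
n17 and n53 are on, so n48 turns on (G6).
n32 and n48 are on, so n3 turns on (G4).
n43 would need n30 and n20 (G2), but n20 never turns on. No rule produces n20, and it is not given.

n3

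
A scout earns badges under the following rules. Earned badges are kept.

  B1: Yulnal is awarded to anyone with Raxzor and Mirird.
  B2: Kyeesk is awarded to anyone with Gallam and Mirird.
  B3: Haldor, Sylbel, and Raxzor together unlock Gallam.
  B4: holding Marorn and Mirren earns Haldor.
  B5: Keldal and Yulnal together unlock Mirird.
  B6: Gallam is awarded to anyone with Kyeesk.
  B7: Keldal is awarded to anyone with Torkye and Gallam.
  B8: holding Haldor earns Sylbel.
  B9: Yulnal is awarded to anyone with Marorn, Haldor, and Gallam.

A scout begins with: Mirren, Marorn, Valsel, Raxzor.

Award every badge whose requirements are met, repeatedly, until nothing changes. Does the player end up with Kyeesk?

Kyeesk would need Gallam and Mirird (B2), but Mirird is never earned.

No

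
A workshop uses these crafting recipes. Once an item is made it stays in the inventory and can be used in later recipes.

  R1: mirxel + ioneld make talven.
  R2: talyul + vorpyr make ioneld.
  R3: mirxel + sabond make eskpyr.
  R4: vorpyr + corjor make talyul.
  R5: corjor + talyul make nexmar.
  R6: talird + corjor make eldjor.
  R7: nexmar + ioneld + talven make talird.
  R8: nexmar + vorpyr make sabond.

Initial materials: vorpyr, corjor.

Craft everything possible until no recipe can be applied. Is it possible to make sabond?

Yes

Using R4, vorpyr and corjor make talyul.
corjor + talyul → nexmar (R5).
nexmar + vorpyr → sabond (R8).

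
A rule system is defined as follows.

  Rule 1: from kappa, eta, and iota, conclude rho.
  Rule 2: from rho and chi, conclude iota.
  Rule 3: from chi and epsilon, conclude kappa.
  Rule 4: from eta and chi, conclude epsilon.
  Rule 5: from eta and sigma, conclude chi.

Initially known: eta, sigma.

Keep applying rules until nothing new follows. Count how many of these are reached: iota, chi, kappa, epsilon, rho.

From eta and sigma, Rule 5 gives chi.
From eta and chi, Rule 4 gives epsilon.
chi and epsilon hold, so kappa follows (Rule 3).
iota would need rho and chi (Rule 2), but rho is never established.
chi: reached.
kappa: reached.
epsilon: reached.
rho would need kappa, eta, and iota (Rule 1), but iota is never established.
Reached: chi, kappa, and epsilon — 3 of the 5.

3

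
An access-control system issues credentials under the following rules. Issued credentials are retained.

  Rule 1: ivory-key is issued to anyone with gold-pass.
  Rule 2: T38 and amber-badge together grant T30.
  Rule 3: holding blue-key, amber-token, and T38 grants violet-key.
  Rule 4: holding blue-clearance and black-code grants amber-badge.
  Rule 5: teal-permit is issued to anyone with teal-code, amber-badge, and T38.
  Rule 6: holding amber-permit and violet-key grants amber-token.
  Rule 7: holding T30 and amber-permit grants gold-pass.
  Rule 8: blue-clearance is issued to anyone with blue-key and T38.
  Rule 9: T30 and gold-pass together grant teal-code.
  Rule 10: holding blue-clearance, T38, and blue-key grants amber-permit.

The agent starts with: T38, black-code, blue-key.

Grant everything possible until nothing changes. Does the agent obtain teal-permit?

Holding blue-key and T38 grants blue-clearance (Rule 8).
Holding blue-clearance, T38, and blue-key grants amber-permit (Rule 10).
Holding blue-clearance and black-code grants amber-badge (Rule 4).
Holding T38 and amber-badge grants T30 (Rule 2).
Holding T30 and amber-permit grants gold-pass (Rule 7).
Holding T30 and gold-pass grants teal-code (Rule 9).
Holding teal-code, amber-badge, and T38 grants teal-permit (Rule 5).

Yes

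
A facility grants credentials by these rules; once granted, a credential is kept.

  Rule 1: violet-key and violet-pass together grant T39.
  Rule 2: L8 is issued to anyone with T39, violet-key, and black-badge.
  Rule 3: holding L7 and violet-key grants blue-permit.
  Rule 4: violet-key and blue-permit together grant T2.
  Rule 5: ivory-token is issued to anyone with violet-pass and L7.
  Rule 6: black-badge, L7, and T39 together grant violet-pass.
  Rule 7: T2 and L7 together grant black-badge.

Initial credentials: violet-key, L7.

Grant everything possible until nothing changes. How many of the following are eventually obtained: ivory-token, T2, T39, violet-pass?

1

Holding L7 and violet-key grants blue-permit (Rule 3).
Holding violet-key and blue-permit grants T2 (Rule 4).
ivory-token would need violet-pass and L7 (Rule 5), but violet-pass is never granted.
T2: reached.
T39 would need violet-key and violet-pass (Rule 1), but violet-pass is never granted.
violet-pass would need black-badge, L7, and T39 (Rule 6), but T39 is never granted.
Reached: T2 — 1 of the 4.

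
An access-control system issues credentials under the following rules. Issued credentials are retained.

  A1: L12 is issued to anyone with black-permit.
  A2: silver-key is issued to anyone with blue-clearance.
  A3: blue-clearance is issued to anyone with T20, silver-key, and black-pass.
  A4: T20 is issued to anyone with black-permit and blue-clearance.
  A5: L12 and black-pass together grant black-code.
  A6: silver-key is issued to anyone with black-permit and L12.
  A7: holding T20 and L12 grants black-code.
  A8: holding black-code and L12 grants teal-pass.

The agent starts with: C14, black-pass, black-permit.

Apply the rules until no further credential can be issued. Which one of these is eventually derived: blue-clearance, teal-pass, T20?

Holding black-permit grants L12 (A1).
Holding L12 and black-pass grants black-code (A5).
Holding black-code and L12 grants teal-pass (A8).
blue-clearance would need T20, silver-key, and black-pass (A3), but T20 is never granted. T20 would need black-permit and blue-clearance (A4), but blue-clearance is never granted.

teal-pass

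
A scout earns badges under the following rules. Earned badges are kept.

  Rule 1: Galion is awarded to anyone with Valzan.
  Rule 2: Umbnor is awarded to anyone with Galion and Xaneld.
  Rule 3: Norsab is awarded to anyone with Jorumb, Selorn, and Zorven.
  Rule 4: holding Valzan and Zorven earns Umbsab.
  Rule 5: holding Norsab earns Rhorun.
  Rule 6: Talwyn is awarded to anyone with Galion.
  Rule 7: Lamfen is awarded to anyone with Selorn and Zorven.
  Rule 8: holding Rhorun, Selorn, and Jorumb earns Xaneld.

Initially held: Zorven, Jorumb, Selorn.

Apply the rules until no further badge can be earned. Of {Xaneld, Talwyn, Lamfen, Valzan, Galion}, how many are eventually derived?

2

With Selorn and Zorven, Lamfen is earned (Rule 7).
With Jorumb, Selorn, and Zorven, Norsab is earned (Rule 3).
With Norsab, Rhorun is earned (Rule 5).
With Rhorun, Selorn, and Jorumb, Xaneld is earned (Rule 8).
Xaneld: reached.
Talwyn would need Galion (Rule 6), but Galion is never earned.
Lamfen: reached.
No rule produces Valzan, and it is not given.
Galion would need Valzan (Rule 1), but Valzan is never earned.
Reached: Xaneld and Lamfen — 2 of the 5.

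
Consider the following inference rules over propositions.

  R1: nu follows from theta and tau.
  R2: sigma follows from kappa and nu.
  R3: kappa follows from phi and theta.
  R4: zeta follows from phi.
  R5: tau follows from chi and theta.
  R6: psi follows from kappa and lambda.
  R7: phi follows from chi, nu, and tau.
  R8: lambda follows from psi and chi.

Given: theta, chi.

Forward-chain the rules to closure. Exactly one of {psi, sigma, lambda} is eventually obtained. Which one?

sigma

From chi and theta, R5 gives tau.
theta and tau hold, so nu follows (R1).
chi, nu, and tau hold, so phi follows (R7).
From phi and theta, R3 gives kappa.
From kappa and nu, R2 gives sigma.
psi would need kappa and lambda (R6), but lambda is never established. lambda would need psi and chi (R8), but psi is never established.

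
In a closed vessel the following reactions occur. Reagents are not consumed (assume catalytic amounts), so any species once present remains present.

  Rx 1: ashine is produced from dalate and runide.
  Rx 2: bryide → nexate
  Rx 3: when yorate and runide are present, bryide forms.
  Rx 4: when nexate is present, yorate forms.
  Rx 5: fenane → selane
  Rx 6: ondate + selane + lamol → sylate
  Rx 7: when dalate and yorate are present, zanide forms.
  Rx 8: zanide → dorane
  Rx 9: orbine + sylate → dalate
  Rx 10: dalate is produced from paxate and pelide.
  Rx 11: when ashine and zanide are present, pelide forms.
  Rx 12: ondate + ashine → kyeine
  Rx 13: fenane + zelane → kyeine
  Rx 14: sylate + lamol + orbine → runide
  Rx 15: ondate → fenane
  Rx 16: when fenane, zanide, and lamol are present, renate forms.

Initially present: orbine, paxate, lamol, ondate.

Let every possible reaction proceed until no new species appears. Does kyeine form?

Yes

ondate present → fenane forms (Rx 15).
fenane present → selane forms (Rx 5).
ondate, selane, and lamol present → sylate forms (Rx 6).
orbine and sylate present → dalate forms (Rx 9).
sylate, lamol, and orbine present → runide forms (Rx 14).
dalate and runide present → ashine forms (Rx 1).
ondate and ashine present → kyeine forms (Rx 12).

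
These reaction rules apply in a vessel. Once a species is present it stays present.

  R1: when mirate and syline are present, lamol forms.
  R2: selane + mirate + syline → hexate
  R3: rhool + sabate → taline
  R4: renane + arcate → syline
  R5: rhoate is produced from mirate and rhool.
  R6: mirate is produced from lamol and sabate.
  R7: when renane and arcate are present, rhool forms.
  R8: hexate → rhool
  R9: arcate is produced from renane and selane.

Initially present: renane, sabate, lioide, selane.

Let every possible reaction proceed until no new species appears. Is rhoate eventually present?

rhoate would need mirate and rhool (R5), but mirate never forms.

No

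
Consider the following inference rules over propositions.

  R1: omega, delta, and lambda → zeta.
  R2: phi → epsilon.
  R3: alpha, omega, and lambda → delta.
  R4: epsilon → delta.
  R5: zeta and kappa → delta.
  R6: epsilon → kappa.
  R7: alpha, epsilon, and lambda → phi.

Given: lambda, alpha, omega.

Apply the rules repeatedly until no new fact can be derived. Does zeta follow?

From alpha, omega, and lambda, R3 gives delta.
omega, delta, and lambda hold, so zeta follows (R1).

Yes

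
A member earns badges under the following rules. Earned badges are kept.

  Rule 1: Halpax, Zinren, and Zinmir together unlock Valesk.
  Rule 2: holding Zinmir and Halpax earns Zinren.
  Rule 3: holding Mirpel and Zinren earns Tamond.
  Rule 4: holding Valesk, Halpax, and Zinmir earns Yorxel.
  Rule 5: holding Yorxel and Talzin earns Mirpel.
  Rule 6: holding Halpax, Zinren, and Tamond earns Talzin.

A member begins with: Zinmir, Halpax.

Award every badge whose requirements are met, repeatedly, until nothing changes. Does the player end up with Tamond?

Tamond would need Mirpel and Zinren (Rule 3), but Mirpel is never earned.

No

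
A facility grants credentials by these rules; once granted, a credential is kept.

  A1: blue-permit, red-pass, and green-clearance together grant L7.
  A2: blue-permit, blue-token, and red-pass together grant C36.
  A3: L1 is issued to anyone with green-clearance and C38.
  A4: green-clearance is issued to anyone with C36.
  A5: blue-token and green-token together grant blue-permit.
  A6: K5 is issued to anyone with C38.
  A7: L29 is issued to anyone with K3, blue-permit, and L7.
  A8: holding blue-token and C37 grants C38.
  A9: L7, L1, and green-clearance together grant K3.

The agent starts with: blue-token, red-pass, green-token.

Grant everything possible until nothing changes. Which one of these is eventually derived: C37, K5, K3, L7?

L7

Holding blue-token and green-token grants blue-permit (A5).
Holding blue-permit, blue-token, and red-pass grants C36 (A2).
Holding C36 grants green-clearance (A4).
Holding blue-permit, red-pass, and green-clearance grants L7 (A1).
K5 would need C38 (A6), but C38 is never granted. No rule produces C37, and it is not given. K3 would need L7, L1, and green-clearance (A9), but L1 is never granted.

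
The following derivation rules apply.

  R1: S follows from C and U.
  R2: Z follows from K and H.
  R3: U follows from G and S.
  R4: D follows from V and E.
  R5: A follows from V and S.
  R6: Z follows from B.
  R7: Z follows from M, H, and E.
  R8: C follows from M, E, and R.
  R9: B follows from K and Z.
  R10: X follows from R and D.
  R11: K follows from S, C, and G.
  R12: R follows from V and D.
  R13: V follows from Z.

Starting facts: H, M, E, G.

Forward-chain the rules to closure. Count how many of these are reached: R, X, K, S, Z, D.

M, H, and E hold, so Z follows (R7).
Z holds, so V follows (R13).
From V and E, R4 gives D.
From V and D, R12 gives R.
R and D hold, so X follows (R10).
R: reached.
X: reached.
K would need S, C, and G (R11), but S is never established.
S would need C and U (R1), but U is never established.
Z: reached.
D: reached.
Reached: R, X, Z, and D — 4 of the 6.

4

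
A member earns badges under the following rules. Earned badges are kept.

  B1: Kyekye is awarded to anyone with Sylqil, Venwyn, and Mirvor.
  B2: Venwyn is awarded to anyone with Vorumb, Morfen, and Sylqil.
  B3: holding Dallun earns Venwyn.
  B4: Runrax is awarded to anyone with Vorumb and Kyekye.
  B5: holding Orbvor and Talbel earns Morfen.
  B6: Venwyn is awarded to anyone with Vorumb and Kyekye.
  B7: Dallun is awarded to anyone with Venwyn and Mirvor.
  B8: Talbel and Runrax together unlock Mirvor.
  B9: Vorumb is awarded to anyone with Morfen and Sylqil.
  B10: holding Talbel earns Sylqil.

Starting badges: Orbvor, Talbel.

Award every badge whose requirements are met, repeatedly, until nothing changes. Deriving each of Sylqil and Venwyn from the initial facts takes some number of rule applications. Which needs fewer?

Sylqil: With Talbel, Sylqil is earned (B10). [1 rule application]
Venwyn: With Talbel, Sylqil is earned (B10). With Orbvor and Talbel, Morfen is earned (B5). With Morfen and Sylqil, Vorumb is earned (B9). With Vorumb, Morfen, and Sylqil, Venwyn is earned (B2). [4 rule applications]
Sylqil needs fewer.

Sylqil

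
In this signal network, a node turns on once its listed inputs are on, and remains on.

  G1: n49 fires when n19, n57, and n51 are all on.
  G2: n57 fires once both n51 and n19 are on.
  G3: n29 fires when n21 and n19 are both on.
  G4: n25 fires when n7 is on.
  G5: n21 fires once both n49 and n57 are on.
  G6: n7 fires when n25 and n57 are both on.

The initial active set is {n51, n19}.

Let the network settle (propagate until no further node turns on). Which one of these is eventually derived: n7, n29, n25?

G2: n51 and n19 on → n57 on.
n19, n57, and n51 are on, so n49 fires (G1).
G5: n49 and n57 on → n21 on.
G3: n21 and n19 on → n29 on.
n25 would need n7 (G4), but n7 never turns on. n7 would need n25 and n57 (G6), but n25 never turns on.

n29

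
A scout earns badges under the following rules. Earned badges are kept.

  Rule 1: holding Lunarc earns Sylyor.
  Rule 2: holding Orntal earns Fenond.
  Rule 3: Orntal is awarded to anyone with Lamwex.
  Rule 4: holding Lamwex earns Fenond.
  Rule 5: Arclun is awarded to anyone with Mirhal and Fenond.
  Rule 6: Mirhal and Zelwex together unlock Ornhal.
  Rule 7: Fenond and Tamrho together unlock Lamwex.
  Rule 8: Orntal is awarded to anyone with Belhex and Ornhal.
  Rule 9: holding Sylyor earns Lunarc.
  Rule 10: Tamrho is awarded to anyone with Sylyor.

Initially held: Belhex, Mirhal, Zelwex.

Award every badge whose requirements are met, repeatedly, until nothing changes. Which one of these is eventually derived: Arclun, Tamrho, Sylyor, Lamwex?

With Mirhal and Zelwex, Ornhal is earned (Rule 6).
With Belhex and Ornhal, Orntal is earned (Rule 8).
With Orntal, Fenond is earned (Rule 2).
With Mirhal and Fenond, Arclun is earned (Rule 5).
Tamrho would need Sylyor (Rule 10), but Sylyor is never earned. Lamwex would need Fenond and Tamrho (Rule 7), but Tamrho is never earned. Sylyor would need Lunarc (Rule 1), but Lunarc is never earned.

Arclun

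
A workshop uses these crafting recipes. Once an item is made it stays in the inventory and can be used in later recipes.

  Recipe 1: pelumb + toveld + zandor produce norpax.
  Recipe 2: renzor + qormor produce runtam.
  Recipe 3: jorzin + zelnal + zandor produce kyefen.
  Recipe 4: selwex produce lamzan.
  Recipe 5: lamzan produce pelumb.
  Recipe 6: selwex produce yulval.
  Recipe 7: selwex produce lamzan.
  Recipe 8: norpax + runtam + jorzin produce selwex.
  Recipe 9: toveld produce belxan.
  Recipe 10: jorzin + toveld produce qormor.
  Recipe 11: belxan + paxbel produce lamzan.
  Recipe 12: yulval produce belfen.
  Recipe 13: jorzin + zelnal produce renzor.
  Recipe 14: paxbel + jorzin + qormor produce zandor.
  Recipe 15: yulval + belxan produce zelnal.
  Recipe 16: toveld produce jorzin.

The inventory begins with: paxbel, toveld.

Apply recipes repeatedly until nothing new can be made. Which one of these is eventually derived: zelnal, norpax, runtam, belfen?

toveld → jorzin (Recipe 16).
toveld → belxan (Recipe 9).
Using Recipe 11, belxan and paxbel make lamzan.
jorzin + toveld → qormor (Recipe 10).
Using Recipe 5, lamzan makes pelumb.
paxbel + jorzin + qormor → zandor (Recipe 14).
Using Recipe 1, pelumb, toveld, and zandor make norpax.
runtam would need renzor and qormor (Recipe 2), but renzor is never obtained. belfen would need yulval (Recipe 12), but yulval is never obtained. zelnal would need yulval and belxan (Recipe 15), but yulval is never obtained.

norpax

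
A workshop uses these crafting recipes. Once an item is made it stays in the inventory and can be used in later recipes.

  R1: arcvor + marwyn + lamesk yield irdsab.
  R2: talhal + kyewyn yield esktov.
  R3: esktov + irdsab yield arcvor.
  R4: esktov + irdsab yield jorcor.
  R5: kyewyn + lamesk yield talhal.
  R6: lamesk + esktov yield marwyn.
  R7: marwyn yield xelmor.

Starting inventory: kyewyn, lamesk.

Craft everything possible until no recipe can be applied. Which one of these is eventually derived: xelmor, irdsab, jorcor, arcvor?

kyewyn + lamesk → talhal (R5).
Using R2, talhal and kyewyn make esktov.
Using R6, lamesk and esktov make marwyn.
Using R7, marwyn makes xelmor.
jorcor would need esktov and irdsab (R4), but irdsab is never obtained. irdsab would need arcvor, marwyn, and lamesk (R1), but arcvor is never obtained. arcvor would need esktov and irdsab (R3), but irdsab is never obtained.

xelmor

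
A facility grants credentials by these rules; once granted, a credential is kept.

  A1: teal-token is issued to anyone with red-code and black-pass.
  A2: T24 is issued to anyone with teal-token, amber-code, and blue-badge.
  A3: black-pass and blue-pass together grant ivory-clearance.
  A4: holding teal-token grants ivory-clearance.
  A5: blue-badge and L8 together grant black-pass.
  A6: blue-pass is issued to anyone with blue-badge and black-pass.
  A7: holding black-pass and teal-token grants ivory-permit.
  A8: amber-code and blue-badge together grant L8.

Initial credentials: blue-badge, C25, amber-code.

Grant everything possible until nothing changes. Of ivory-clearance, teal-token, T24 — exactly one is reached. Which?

Holding amber-code and blue-badge grants L8 (A8).
Holding blue-badge and L8 grants black-pass (A5).
Holding blue-badge and black-pass grants blue-pass (A6).
Holding black-pass and blue-pass grants ivory-clearance (A3).
teal-token would need red-code and black-pass (A1), but red-code is never granted. T24 would need teal-token, amber-code, and blue-badge (A2), but teal-token is never granted.

ivory-clearance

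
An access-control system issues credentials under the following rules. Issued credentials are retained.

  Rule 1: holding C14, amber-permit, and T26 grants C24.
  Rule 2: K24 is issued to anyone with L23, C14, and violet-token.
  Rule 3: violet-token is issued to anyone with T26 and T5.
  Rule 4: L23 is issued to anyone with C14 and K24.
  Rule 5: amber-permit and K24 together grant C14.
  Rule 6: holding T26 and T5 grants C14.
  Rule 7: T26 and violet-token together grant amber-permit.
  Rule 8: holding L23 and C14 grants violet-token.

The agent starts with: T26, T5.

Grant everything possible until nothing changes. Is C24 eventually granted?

Holding T26 and T5 grants violet-token (Rule 3).
Holding T26 and T5 grants C14 (Rule 6).
Holding T26 and violet-token grants amber-permit (Rule 7).
Holding C14, amber-permit, and T26 grants C24 (Rule 1).

Yes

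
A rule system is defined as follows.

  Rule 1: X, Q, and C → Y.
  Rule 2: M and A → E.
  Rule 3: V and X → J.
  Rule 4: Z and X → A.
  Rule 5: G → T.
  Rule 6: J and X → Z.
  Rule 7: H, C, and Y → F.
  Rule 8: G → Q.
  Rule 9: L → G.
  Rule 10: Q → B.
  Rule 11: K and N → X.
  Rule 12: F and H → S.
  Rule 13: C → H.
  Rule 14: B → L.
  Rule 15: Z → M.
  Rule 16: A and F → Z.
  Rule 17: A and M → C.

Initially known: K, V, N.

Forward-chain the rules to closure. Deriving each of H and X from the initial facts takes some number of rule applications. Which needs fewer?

X: K and N hold, so X follows (Rule 11). [1 rule application]
H: From K and N, Rule 11 gives X. V and X hold, so J follows (Rule 3). From J and X, Rule 6 gives Z. Z and X hold, so A follows (Rule 4). Z holds, so M follows (Rule 15). A and M hold, so C follows (Rule 17). From C, Rule 13 gives H. [7 rule applications]
X needs fewer.

X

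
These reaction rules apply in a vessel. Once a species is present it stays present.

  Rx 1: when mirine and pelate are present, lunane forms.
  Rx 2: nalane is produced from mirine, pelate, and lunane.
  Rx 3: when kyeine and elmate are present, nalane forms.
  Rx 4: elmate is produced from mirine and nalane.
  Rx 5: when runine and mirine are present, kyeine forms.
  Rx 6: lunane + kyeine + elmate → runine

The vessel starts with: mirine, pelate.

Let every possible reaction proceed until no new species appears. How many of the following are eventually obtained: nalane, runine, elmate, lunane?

3

mirine and pelate present → lunane forms (Rx 1).
mirine, pelate, and lunane present → nalane forms (Rx 2).
mirine and nalane present → elmate forms (Rx 4).
nalane: reached.
runine would need lunane, kyeine, and elmate (Rx 6), but kyeine never forms.
elmate: reached.
lunane: reached.
Reached: nalane, elmate, and lunane — 3 of the 4.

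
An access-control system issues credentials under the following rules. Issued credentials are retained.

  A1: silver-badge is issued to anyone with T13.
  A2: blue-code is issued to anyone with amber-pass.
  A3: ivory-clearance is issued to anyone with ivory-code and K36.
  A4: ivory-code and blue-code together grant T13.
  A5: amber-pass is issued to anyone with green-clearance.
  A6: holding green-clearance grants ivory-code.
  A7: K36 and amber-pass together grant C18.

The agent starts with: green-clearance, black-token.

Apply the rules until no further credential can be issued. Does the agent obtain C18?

C18 would need K36 and amber-pass (A7), but K36 is never granted.

No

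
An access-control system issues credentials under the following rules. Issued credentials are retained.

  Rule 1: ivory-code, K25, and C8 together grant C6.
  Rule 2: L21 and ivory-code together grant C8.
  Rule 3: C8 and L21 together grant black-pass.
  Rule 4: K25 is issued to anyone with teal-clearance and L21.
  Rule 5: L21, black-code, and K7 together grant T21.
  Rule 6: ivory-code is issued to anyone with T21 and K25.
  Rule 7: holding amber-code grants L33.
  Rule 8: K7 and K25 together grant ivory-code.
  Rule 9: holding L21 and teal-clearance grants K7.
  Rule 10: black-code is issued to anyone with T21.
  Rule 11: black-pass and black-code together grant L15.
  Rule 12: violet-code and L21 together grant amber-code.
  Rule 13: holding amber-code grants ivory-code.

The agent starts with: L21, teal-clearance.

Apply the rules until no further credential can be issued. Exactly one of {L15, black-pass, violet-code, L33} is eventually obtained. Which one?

black-pass

Holding teal-clearance and L21 grants K25 (Rule 4).
Holding L21 and teal-clearance grants K7 (Rule 9).
Holding K7 and K25 grants ivory-code (Rule 8).
Holding L21 and ivory-code grants C8 (Rule 2).
Holding C8 and L21 grants black-pass (Rule 3).
L15 would need black-pass and black-code (Rule 11), but black-code is never granted. L33 would need amber-code (Rule 7), but amber-code is never granted. No rule produces violet-code, and it is not given.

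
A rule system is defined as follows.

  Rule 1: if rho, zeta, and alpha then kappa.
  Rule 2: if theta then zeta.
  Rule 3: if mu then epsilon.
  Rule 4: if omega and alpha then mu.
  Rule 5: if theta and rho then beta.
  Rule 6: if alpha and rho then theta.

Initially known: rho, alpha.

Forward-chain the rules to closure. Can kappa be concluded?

alpha and rho hold, so theta follows (Rule 6).
theta holds, so zeta follows (Rule 2).
From rho, zeta, and alpha, Rule 1 gives kappa.

Yes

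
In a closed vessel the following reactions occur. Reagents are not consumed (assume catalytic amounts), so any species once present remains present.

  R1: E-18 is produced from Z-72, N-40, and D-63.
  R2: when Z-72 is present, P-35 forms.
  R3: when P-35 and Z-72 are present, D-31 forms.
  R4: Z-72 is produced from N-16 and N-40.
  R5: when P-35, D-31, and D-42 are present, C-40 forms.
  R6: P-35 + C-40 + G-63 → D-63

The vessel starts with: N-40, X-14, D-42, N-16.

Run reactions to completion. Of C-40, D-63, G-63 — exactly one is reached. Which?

N-16 and N-40 present → Z-72 forms (R4).
Z-72 present → P-35 forms (R2).
P-35 and Z-72 present → D-31 forms (R3).
P-35, D-31, and D-42 present → C-40 forms (R5).
No rule produces G-63, and it is not given. D-63 would need P-35, C-40, and G-63 (R6), but G-63 never forms.

C-40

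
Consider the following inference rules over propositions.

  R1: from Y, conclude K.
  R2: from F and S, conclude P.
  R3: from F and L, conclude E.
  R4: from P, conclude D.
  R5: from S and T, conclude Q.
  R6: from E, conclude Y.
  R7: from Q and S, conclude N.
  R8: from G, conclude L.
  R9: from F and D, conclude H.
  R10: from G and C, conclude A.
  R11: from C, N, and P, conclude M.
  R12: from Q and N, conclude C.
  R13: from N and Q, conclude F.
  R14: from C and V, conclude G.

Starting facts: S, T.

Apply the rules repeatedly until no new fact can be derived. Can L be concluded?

No

L would need G (R8), but G is never established.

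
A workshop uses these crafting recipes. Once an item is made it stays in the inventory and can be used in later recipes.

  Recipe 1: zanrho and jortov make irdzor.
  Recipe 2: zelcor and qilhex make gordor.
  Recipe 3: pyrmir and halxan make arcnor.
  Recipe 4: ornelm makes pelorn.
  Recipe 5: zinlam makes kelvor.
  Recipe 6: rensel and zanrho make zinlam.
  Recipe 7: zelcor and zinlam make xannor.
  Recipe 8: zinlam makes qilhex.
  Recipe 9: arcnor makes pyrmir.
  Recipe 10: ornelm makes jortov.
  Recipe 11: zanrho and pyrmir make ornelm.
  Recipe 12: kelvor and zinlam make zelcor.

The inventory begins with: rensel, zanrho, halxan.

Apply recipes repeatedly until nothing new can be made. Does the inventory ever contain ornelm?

No

ornelm would need zanrho and pyrmir (Recipe 11), but pyrmir is never obtained.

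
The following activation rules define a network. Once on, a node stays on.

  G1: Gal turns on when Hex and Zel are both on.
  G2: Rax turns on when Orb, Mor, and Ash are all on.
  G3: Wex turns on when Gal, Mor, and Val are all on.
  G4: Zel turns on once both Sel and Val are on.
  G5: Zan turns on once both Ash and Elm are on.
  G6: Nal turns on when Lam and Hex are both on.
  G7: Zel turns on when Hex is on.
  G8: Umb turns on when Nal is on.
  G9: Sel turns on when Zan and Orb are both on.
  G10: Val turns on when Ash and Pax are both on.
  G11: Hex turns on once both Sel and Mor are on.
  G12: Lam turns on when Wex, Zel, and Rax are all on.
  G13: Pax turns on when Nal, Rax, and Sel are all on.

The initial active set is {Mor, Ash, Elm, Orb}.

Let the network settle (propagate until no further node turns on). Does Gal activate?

Ash and Elm are on, so Zan turns on (G5).
Zan and Orb are on, so Sel turns on (G9).
Sel and Mor are on, so Hex turns on (G11).
Hex is on, so Zel turns on (G7).
G1: Hex and Zel on → Gal on.

Yes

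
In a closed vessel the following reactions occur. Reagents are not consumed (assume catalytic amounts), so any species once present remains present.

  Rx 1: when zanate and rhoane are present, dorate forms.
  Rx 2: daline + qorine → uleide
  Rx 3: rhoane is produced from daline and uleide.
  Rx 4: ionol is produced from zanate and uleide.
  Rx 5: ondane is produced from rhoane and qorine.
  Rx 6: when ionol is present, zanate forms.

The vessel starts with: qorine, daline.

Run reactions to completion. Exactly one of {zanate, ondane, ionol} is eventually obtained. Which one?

ondane

daline and qorine present → uleide forms (Rx 2).
daline and uleide present → rhoane forms (Rx 3).
rhoane and qorine present → ondane forms (Rx 5).
zanate would need ionol (Rx 6), but ionol never forms. ionol would need zanate and uleide (Rx 4), but zanate never forms.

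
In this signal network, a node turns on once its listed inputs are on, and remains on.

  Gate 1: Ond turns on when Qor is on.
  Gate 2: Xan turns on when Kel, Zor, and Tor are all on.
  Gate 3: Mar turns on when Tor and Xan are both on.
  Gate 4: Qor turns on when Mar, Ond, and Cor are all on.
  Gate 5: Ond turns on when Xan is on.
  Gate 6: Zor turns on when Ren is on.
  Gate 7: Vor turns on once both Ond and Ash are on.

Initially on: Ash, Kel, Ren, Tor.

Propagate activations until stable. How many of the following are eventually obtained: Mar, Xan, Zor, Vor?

Ren is on, so Zor turns on (Gate 6).
Kel, Zor, and Tor are on, so Xan turns on (Gate 2).
Tor and Xan are on, so Mar turns on (Gate 3).
Gate 5: Xan on → Ond on.
Ond and Ash are on, so Vor turns on (Gate 7).
Mar: reached.
Xan: reached.
Zor: reached.
Vor: reached.
All 4 are reached.

4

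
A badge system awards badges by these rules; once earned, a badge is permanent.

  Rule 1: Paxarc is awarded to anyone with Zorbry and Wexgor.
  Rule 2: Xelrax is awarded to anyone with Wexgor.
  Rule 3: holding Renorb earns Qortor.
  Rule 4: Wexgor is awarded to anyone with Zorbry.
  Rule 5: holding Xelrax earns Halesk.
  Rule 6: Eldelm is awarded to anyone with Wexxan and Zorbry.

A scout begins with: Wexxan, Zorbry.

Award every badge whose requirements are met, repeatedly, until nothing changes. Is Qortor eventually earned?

Qortor would need Renorb (Rule 3), but Renorb is never earned.

No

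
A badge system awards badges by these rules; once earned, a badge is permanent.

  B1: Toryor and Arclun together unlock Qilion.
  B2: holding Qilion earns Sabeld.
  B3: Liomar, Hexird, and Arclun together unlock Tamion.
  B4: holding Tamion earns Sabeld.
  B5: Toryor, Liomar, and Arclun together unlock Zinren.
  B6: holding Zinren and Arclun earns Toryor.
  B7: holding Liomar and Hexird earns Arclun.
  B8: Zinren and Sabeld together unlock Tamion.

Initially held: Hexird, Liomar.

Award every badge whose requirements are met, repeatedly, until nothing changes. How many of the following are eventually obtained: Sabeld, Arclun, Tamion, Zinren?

With Liomar and Hexird, Arclun is earned (B7).
With Liomar, Hexird, and Arclun, Tamion is earned (B3).
With Tamion, Sabeld is earned (B4).
Sabeld: reached.
Arclun: reached.
Tamion: reached.
Zinren would need Toryor, Liomar, and Arclun (B5), but Toryor is never earned.
Reached: Sabeld, Arclun, and Tamion — 3 of the 4.

3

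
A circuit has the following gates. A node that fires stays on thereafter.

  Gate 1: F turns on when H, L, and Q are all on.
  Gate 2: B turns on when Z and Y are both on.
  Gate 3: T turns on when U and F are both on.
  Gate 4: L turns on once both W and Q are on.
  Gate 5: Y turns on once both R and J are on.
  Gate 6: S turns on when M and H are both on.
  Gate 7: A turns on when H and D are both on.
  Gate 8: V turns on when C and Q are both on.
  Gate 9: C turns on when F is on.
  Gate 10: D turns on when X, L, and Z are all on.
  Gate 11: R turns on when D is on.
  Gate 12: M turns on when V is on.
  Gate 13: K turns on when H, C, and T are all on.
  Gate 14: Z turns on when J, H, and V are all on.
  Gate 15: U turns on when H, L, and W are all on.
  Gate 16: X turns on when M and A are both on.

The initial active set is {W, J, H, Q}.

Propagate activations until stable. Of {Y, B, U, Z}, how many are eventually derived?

W and Q are on, so L turns on (Gate 4).
H, L, and Q are on, so F turns on (Gate 1).
H, L, and W are on, so U turns on (Gate 15).
F is on, so C turns on (Gate 9).
C and Q are on, so V turns on (Gate 8).
J, H, and V are on, so Z turns on (Gate 14).
Y would need R and J (Gate 5), but R never turns on.
B would need Z and Y (Gate 2), but Y never turns on.
U: reached.
Z: reached.
Reached: U and Z — 2 of the 4.

2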